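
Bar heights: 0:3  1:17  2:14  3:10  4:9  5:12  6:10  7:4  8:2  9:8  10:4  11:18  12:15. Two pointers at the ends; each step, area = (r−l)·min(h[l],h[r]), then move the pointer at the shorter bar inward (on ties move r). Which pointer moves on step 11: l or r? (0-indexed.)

l=0 r=12: min(3,15)*12=36 best=36 *, l++
l=1 r=12: min(17,15)*11=165 best=165 *, r--
l=1 r=11: min(17,18)*10=170 best=170 *, l++
l=2 r=11: min(14,18)*9=126 best=170, l++
l=3 r=11: min(10,18)*8=80 best=170, l++
l=4 r=11: min(9,18)*7=63 best=170, l++
l=5 r=11: min(12,18)*6=72 best=170, l++
l=6 r=11: min(10,18)*5=50 best=170, l++
l=7 r=11: min(4,18)*4=16 best=170, l++
l=8 r=11: min(2,18)*3=6 best=170, l++
l=9 r=11: min(8,18)*2=16 best=170, l++

l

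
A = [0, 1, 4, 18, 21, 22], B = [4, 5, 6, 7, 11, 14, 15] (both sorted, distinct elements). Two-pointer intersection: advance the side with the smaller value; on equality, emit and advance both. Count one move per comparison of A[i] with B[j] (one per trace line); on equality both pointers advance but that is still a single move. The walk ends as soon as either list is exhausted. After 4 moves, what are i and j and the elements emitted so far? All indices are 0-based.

[i=0,j=0] 0<4 → i++
[i=1,j=0] 1<4 → i++
[i=2,j=0] 4==4 emit → i++,j++
[i=3,j=1] 18>5 → j++

i=3, j=2, emitted=[4]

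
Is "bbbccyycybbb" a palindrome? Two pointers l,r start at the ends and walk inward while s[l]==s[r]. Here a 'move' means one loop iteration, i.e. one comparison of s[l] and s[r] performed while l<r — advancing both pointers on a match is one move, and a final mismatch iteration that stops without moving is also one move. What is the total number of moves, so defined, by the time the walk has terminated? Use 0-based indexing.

l=0 r=11: 'b'=='b', l++,r--
l=1 r=10: 'b'=='b', l++,r--
l=2 r=9: 'b'=='b', l++,r--
l=3 r=8: 'c'!='y', stop

4 moves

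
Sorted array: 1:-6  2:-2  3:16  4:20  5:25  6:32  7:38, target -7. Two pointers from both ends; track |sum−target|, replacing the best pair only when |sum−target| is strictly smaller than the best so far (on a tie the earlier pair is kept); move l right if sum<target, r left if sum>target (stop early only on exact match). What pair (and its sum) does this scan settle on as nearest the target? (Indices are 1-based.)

l=1 r=7: -6+38=32 d=39 *, r--
l=1 r=6: -6+32=26 d=33 *, r--
l=1 r=5: -6+25=19 d=26 *, r--
l=1 r=4: -6+20=14 d=21 *, r--
l=1 r=3: -6+16=10 d=17 *, r--
l=1 r=2: -6+-2=-8 d=1 *, l++

pair (-6, -2) with sum -8 (|Δ|=1)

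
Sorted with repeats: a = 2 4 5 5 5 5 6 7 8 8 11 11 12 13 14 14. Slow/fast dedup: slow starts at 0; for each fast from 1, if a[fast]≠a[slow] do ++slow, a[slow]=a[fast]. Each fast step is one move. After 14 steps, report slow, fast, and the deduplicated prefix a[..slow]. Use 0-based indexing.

slow=9, fast=15, prefix=[2, 4, 5, 6, 7, 8, 11, 12, 13, 14]

(s=0,f=1) a[fast]=4≠a[slow]=2 write a[1]=4 → slow++,fast++
(s=1,f=2) a[fast]=5≠a[slow]=4 write a[2]=5 → slow++,fast++
(s=2,f=3) a[fast]=5=a[slow] dup → fast++
(s=2,f=4) a[fast]=5=a[slow] dup → fast++
(s=2,f=5) a[fast]=5=a[slow] dup → fast++
(s=2,f=6) a[fast]=6≠a[slow]=5 write a[3]=6 → slow++,fast++
(s=3,f=7) a[fast]=7≠a[slow]=6 write a[4]=7 → slow++,fast++
(s=4,f=8) a[fast]=8≠a[slow]=7 write a[5]=8 → slow++,fast++
(s=5,f=9) a[fast]=8=a[slow] dup → fast++
(s=5,f=10) a[fast]=11≠a[slow]=8 write a[6]=11 → slow++,fast++
(s=6,f=11) a[fast]=11=a[slow] dup → fast++
(s=6,f=12) a[fast]=12≠a[slow]=11 write a[7]=12 → slow++,fast++
(s=7,f=13) a[fast]=13≠a[slow]=12 write a[8]=13 → slow++,fast++
(s=8,f=14) a[fast]=14≠a[slow]=13 write a[9]=14 → slow++,fast++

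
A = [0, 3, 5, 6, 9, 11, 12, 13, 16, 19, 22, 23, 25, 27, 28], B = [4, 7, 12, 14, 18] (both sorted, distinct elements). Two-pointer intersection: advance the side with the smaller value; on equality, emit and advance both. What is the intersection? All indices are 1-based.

[i=1,j=1] 0<4 → i++
[i=2,j=1] 3<4 → i++
[i=3,j=1] 5>4 → j++
[i=3,j=2] 5<7 → i++
[i=4,j=2] 6<7 → i++
[i=5,j=2] 9>7 → j++
[i=5,j=3] 9<12 → i++
[i=6,j=3] 11<12 → i++
[i=7,j=3] 12==12 emit → i++,j++
[i=8,j=4] 13<14 → i++
[i=9,j=4] 16>14 → j++
[i=9,j=5] 16<18 → i++
[i=10,j=5] 19>18 → j++

intersection = [12]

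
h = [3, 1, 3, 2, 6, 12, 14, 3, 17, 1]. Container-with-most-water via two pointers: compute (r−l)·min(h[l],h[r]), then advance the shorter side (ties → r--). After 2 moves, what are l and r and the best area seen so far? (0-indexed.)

[0,9] min(3,1)*9=9 best=9 * → r--
[0,8] min(3,17)*8=24 best=24 * → l++

l=1, r=8, best area=24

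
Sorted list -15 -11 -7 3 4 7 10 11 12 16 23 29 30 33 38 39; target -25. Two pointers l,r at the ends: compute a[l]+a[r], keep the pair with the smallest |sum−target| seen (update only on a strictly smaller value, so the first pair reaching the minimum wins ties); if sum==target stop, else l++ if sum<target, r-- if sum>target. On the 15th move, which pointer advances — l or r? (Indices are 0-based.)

l

[0,15] -15+39=24 d=49 * → r--
[0,14] -15+38=23 d=48 * → r--
[0,13] -15+33=18 d=43 * → r--
[0,12] -15+30=15 d=40 * → r--
[0,11] -15+29=14 d=39 * → r--
[0,10] -15+23=8 d=33 * → r--
[0,9] -15+16=1 d=26 * → r--
[0,8] -15+12=-3 d=22 * → r--
[0,7] -15+11=-4 d=21 * → r--
[0,6] -15+10=-5 d=20 * → r--
[0,5] -15+7=-8 d=17 * → r--
[0,4] -15+4=-11 d=14 * → r--
[0,3] -15+3=-12 d=13 * → r--
[0,2] -15+-7=-22 d=3 * → r--
[0,1] -15+-11=-26 d=1 * → l++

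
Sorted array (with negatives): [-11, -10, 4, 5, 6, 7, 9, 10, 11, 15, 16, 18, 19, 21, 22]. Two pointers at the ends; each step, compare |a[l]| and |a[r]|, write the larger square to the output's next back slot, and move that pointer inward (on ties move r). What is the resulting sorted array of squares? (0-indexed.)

l=0 r=14: |-11|<=|22| out[14]=484, r--
l=0 r=13: |-11|<=|21| out[13]=441, r--
l=0 r=12: |-11|<=|19| out[12]=361, r--
l=0 r=11: |-11|<=|18| out[11]=324, r--
l=0 r=10: |-11|<=|16| out[10]=256, r--
l=0 r=9: |-11|<=|15| out[9]=225, r--
l=0 r=8: |-11|<=|11| out[8]=121, r--
l=0 r=7: |-11|>|10| out[7]=121, l++
l=1 r=7: |-10|<=|10| out[6]=100, r--
l=1 r=6: |-10|>|9| out[5]=100, l++
l=2 r=6: |4|<=|9| out[4]=81, r--
l=2 r=5: |4|<=|7| out[3]=49, r--
l=2 r=4: |4|<=|6| out[2]=36, r--
l=2 r=3: |4|<=|5| out[1]=25, r--
l=2 r=2: |4|<=|4| out[0]=16, r--

[16, 25, 36, 49, 81, 100, 100, 121, 121, 225, 256, 324, 361, 441, 484]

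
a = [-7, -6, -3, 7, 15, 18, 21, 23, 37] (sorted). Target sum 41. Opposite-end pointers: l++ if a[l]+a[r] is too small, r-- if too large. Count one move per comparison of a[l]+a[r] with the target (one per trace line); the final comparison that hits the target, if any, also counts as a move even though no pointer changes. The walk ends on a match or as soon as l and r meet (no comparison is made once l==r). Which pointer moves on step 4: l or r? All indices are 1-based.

l=1 r=9: -7+37=30 <41, l++
l=2 r=9: -6+37=31 <41, l++
l=3 r=9: -3+37=34 <41, l++
l=4 r=9: 7+37=44 >41, r--

r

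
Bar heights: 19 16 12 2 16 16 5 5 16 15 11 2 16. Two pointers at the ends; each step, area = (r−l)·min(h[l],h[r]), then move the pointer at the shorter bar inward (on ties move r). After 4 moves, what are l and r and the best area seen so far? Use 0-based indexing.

[0,12] min(19,16)*12=192 best=192 * → r--
[0,11] min(19,2)*11=22 best=192 → r--
[0,10] min(19,11)*10=110 best=192 → r--
[0,9] min(19,15)*9=135 best=192 → r--

l=0, r=8, best area=192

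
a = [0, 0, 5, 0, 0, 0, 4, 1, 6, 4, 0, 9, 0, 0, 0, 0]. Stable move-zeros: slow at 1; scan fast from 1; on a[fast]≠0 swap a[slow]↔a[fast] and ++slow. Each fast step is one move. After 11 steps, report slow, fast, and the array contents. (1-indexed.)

slow=6, fast=12, a=[5, 4, 1, 6, 4, 0, 0, 0, 0, 0, 0, 9, 0, 0, 0, 0]

slow=1 fast=1: a[fast]=0, fast++
slow=1 fast=2: a[fast]=0, fast++
slow=1 fast=3: a[fast]=5≠0 swap→a[1]=5, slow++,fast++
slow=2 fast=4: a[fast]=0, fast++
slow=2 fast=5: a[fast]=0, fast++
slow=2 fast=6: a[fast]=0, fast++
slow=2 fast=7: a[fast]=4≠0 swap→a[2]=4, slow++,fast++
slow=3 fast=8: a[fast]=1≠0 swap→a[3]=1, slow++,fast++
slow=4 fast=9: a[fast]=6≠0 swap→a[4]=6, slow++,fast++
slow=5 fast=10: a[fast]=4≠0 swap→a[5]=4, slow++,fast++
slow=6 fast=11: a[fast]=0, fast++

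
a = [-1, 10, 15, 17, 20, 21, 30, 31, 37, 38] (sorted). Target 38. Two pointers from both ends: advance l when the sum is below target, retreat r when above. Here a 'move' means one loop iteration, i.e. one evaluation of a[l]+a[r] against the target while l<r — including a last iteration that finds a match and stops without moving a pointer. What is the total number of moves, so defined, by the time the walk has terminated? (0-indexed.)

8 moves

[0,9] -1+38=37 <38 → l++
[1,9] 10+38=48 >38 → r--
[1,8] 10+37=47 >38 → r--
[1,7] 10+31=41 >38 → r--
[1,6] 10+30=40 >38 → r--
[1,5] 10+21=31 <38 → l++
[2,5] 15+21=36 <38 → l++
[3,5] 17+21=38 → found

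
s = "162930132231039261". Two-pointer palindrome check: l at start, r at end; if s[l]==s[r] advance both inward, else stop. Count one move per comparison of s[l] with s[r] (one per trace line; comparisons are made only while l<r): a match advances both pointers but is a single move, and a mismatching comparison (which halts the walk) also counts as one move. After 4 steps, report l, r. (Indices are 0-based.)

l=0 r=17: '1'=='1', l++,r--
l=1 r=16: '6'=='6', l++,r--
l=2 r=15: '2'=='2', l++,r--
l=3 r=14: '9'=='9', l++,r--

l=4, r=13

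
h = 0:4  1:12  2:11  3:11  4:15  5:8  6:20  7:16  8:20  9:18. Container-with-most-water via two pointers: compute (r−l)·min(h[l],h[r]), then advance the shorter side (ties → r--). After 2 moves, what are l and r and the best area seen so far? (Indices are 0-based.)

[0,9] min(4,18)*9=36 best=36 * → l++
[1,9] min(12,18)*8=96 best=96 * → l++

l=2, r=9, best area=96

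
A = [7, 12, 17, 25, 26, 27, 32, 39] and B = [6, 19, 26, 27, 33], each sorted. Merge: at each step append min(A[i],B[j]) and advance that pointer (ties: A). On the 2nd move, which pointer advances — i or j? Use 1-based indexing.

i=1 j=1: A[i]=7>B[j]=6 take 6, j++
i=1 j=2: A[i]=7<=B[j]=19 take 7, i++

i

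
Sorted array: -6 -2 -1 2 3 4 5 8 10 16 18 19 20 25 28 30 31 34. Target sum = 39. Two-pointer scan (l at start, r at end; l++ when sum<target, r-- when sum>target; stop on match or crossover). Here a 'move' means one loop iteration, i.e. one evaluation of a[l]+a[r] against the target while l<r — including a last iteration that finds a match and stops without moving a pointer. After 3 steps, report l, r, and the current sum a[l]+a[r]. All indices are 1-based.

[1,18] -6+34=28 <39 → l++
[2,18] -2+34=32 <39 → l++
[3,18] -1+34=33 <39 → l++

l=4, r=18, sum=36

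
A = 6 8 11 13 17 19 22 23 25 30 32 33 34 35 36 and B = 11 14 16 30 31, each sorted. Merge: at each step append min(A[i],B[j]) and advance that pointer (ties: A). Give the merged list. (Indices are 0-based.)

[6, 8, 11, 11, 13, 14, 16, 17, 19, 22, 23, 25, 30, 30, 31, 32, 33, 34, 35, 36]

i=0 j=0: A[i]=6<=B[j]=11 take 6, i++
i=1 j=0: A[i]=8<=B[j]=11 take 8, i++
i=2 j=0: A[i]=11<=B[j]=11 take 11, i++
i=3 j=0: A[i]=13>B[j]=11 take 11, j++
i=3 j=1: A[i]=13<=B[j]=14 take 13, i++
i=4 j=1: A[i]=17>B[j]=14 take 14, j++
i=4 j=2: A[i]=17>B[j]=16 take 16, j++
i=4 j=3: A[i]=17<=B[j]=30 take 17, i++
i=5 j=3: A[i]=19<=B[j]=30 take 19, i++
i=6 j=3: A[i]=22<=B[j]=30 take 22, i++
i=7 j=3: A[i]=23<=B[j]=30 take 23, i++
i=8 j=3: A[i]=25<=B[j]=30 take 25, i++
i=9 j=3: A[i]=30<=B[j]=30 take 30, i++
i=10 j=3: A[i]=32>B[j]=30 take 30, j++
i=10 j=4: A[i]=32>B[j]=31 take 31, j++
i=10 j=5: B done, take A[i]=32, i++
i=11 j=5: B done, take A[i]=33, i++
i=12 j=5: B done, take A[i]=34, i++
i=13 j=5: B done, take A[i]=35, i++
i=14 j=5: B done, take A[i]=36, i++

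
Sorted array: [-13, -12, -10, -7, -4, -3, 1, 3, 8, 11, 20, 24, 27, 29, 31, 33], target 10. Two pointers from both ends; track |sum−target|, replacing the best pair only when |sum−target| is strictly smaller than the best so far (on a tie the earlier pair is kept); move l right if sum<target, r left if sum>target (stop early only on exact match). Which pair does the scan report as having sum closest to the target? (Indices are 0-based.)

l=0 r=15: -13+33=20 d=10 *, r--
l=0 r=14: -13+31=18 d=8 *, r--
l=0 r=13: -13+29=16 d=6 *, r--
l=0 r=12: -13+27=14 d=4 *, r--
l=0 r=11: -13+24=11 d=1 *, r--
l=0 r=10: -13+20=7 d=3, l++
l=1 r=10: -12+20=8 d=2, l++
l=2 r=10: -10+20=10 d=0 *, stop

pair (-10, 20) with sum 10 (|Δ|=0)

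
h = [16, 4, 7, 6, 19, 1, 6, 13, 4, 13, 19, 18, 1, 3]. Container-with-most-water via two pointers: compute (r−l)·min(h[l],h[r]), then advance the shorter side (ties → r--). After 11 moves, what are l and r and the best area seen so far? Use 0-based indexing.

l=4, r=6, best area=176

[0,13] min(16,3)*13=39 best=39 * → r--
[0,12] min(16,1)*12=12 best=39 → r--
[0,11] min(16,18)*11=176 best=176 * → l++
[1,11] min(4,18)*10=40 best=176 → l++
[2,11] min(7,18)*9=63 best=176 → l++
[3,11] min(6,18)*8=48 best=176 → l++
[4,11] min(19,18)*7=126 best=176 → r--
[4,10] min(19,19)*6=114 best=176 → r--
[4,9] min(19,13)*5=65 best=176 → r--
[4,8] min(19,4)*4=16 best=176 → r--
[4,7] min(19,13)*3=39 best=176 → r--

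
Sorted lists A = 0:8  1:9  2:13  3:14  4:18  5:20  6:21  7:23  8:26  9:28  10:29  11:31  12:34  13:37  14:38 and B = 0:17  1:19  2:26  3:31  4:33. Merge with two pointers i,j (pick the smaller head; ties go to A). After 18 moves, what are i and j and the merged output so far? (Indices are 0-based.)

i=0 j=0: A[i]=8<=B[j]=17 take 8, i++
i=1 j=0: A[i]=9<=B[j]=17 take 9, i++
i=2 j=0: A[i]=13<=B[j]=17 take 13, i++
i=3 j=0: A[i]=14<=B[j]=17 take 14, i++
i=4 j=0: A[i]=18>B[j]=17 take 17, j++
i=4 j=1: A[i]=18<=B[j]=19 take 18, i++
i=5 j=1: A[i]=20>B[j]=19 take 19, j++
i=5 j=2: A[i]=20<=B[j]=26 take 20, i++
i=6 j=2: A[i]=21<=B[j]=26 take 21, i++
i=7 j=2: A[i]=23<=B[j]=26 take 23, i++
i=8 j=2: A[i]=26<=B[j]=26 take 26, i++
i=9 j=2: A[i]=28>B[j]=26 take 26, j++
i=9 j=3: A[i]=28<=B[j]=31 take 28, i++
i=10 j=3: A[i]=29<=B[j]=31 take 29, i++
i=11 j=3: A[i]=31<=B[j]=31 take 31, i++
i=12 j=3: A[i]=34>B[j]=31 take 31, j++
i=12 j=4: A[i]=34>B[j]=33 take 33, j++
i=12 j=5: B done, take A[i]=34, i++

i=13, j=5, merged so far=[8, 9, 13, 14, 17, 18, 19, 20, 21, 23, 26, 26, 28, 29, 31, 31, 33, 34]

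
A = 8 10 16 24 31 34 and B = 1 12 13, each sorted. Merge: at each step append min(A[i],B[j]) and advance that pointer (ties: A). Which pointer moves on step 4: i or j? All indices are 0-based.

j

i=0 j=0: A[i]=8>B[j]=1 take 1, j++
i=0 j=1: A[i]=8<=B[j]=12 take 8, i++
i=1 j=1: A[i]=10<=B[j]=12 take 10, i++
i=2 j=1: A[i]=16>B[j]=12 take 12, j++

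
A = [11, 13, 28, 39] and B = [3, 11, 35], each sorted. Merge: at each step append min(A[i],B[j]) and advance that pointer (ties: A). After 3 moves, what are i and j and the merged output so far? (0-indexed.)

i=1, j=2, merged so far=[3, 11, 11]

[i=0,j=0] A[i]=11>B[j]=3 take 3 → j++
[i=0,j=1] A[i]=11<=B[j]=11 take 11 → i++
[i=1,j=1] A[i]=13>B[j]=11 take 11 → j++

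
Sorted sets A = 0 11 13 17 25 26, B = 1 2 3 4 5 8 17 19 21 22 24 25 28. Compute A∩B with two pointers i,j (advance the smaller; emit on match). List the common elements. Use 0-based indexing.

i=0 j=0: 0<1, i++
i=1 j=0: 11>1, j++
i=1 j=1: 11>2, j++
i=1 j=2: 11>3, j++
i=1 j=3: 11>4, j++
i=1 j=4: 11>5, j++
i=1 j=5: 11>8, j++
i=1 j=6: 11<17, i++
i=2 j=6: 13<17, i++
i=3 j=6: 17==17 emit, i++,j++
i=4 j=7: 25>19, j++
i=4 j=8: 25>21, j++
i=4 j=9: 25>22, j++
i=4 j=10: 25>24, j++
i=4 j=11: 25==25 emit, i++,j++
i=5 j=12: 26<28, i++

intersection = [17, 25]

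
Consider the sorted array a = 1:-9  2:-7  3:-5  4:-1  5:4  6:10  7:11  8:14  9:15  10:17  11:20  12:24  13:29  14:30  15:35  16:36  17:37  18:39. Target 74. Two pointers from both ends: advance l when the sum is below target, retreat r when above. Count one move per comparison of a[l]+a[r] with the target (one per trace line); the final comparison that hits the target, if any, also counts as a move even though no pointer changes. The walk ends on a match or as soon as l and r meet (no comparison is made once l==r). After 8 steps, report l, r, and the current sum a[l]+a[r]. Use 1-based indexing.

l=9, r=18, sum=54

l=1 r=18: -9+39=30 <74, l++
l=2 r=18: -7+39=32 <74, l++
l=3 r=18: -5+39=34 <74, l++
l=4 r=18: -1+39=38 <74, l++
l=5 r=18: 4+39=43 <74, l++
l=6 r=18: 10+39=49 <74, l++
l=7 r=18: 11+39=50 <74, l++
l=8 r=18: 14+39=53 <74, l++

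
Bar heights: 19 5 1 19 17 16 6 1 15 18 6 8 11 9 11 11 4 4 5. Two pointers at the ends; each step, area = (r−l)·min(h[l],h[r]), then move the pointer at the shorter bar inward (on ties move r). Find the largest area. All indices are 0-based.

max area = 165

l=0 r=18: min(19,5)*18=90 best=90 *, r--
l=0 r=17: min(19,4)*17=68 best=90, r--
l=0 r=16: min(19,4)*16=64 best=90, r--
l=0 r=15: min(19,11)*15=165 best=165 *, r--
l=0 r=14: min(19,11)*14=154 best=165, r--
l=0 r=13: min(19,9)*13=117 best=165, r--
l=0 r=12: min(19,11)*12=132 best=165, r--
l=0 r=11: min(19,8)*11=88 best=165, r--
l=0 r=10: min(19,6)*10=60 best=165, r--
l=0 r=9: min(19,18)*9=162 best=165, r--
l=0 r=8: min(19,15)*8=120 best=165, r--
l=0 r=7: min(19,1)*7=7 best=165, r--
l=0 r=6: min(19,6)*6=36 best=165, r--
l=0 r=5: min(19,16)*5=80 best=165, r--
l=0 r=4: min(19,17)*4=68 best=165, r--
l=0 r=3: min(19,19)*3=57 best=165, r--
l=0 r=2: min(19,1)*2=2 best=165, r--
l=0 r=1: min(19,5)*1=5 best=165, r--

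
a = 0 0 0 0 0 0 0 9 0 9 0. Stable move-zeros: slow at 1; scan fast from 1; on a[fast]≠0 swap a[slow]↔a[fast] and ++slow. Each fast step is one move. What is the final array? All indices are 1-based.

[9, 9, 0, 0, 0, 0, 0, 0, 0, 0, 0]

slow=1 fast=1: a[fast]=0, fast++
slow=1 fast=2: a[fast]=0, fast++
slow=1 fast=3: a[fast]=0, fast++
slow=1 fast=4: a[fast]=0, fast++
slow=1 fast=5: a[fast]=0, fast++
slow=1 fast=6: a[fast]=0, fast++
slow=1 fast=7: a[fast]=0, fast++
slow=1 fast=8: a[fast]=9≠0 swap→a[1]=9, slow++,fast++
slow=2 fast=9: a[fast]=0, fast++
slow=2 fast=10: a[fast]=9≠0 swap→a[2]=9, slow++,fast++
slow=3 fast=11: a[fast]=0, fast++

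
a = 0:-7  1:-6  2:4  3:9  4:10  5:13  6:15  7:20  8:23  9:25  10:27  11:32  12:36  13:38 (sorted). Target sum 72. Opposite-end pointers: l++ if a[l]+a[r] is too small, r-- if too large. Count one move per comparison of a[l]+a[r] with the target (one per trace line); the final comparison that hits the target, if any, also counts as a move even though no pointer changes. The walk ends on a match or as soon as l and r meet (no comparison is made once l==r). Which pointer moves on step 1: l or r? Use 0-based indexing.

l=0 r=13: -7+38=31 <72, l++

l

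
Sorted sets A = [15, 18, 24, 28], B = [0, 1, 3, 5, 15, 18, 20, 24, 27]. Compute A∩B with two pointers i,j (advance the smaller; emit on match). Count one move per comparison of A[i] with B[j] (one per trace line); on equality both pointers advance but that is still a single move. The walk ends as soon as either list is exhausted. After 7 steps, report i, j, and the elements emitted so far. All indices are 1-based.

[i=1,j=1] 15>0 → j++
[i=1,j=2] 15>1 → j++
[i=1,j=3] 15>3 → j++
[i=1,j=4] 15>5 → j++
[i=1,j=5] 15==15 emit → i++,j++
[i=2,j=6] 18==18 emit → i++,j++
[i=3,j=7] 24>20 → j++

i=3, j=8, emitted=[15, 18]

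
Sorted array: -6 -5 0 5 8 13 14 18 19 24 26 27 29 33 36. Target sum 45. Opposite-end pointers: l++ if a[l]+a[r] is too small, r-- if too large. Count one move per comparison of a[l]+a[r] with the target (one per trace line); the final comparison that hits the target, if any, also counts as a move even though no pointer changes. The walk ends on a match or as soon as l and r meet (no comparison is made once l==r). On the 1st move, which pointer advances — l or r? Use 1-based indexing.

[1,15] -6+36=30 <45 → l++

l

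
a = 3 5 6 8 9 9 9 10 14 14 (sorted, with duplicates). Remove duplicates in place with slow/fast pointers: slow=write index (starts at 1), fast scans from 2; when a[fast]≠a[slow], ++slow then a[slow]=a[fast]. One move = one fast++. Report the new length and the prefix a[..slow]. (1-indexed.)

(s=1,f=2) a[fast]=5≠a[slow]=3 write a[2]=5 → slow++,fast++
(s=2,f=3) a[fast]=6≠a[slow]=5 write a[3]=6 → slow++,fast++
(s=3,f=4) a[fast]=8≠a[slow]=6 write a[4]=8 → slow++,fast++
(s=4,f=5) a[fast]=9≠a[slow]=8 write a[5]=9 → slow++,fast++
(s=5,f=6) a[fast]=9=a[slow] dup → fast++
(s=5,f=7) a[fast]=9=a[slow] dup → fast++
(s=5,f=8) a[fast]=10≠a[slow]=9 write a[6]=10 → slow++,fast++
(s=6,f=9) a[fast]=14≠a[slow]=10 write a[7]=14 → slow++,fast++
(s=7,f=10) a[fast]=14=a[slow] dup → fast++

length 7; prefix = [3, 5, 6, 8, 9, 10, 14]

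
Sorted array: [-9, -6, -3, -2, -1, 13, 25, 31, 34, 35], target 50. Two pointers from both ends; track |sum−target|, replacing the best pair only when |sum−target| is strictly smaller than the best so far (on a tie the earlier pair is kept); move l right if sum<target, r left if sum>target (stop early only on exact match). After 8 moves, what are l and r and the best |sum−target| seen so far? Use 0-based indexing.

l=0 r=9: -9+35=26 d=24 *, l++
l=1 r=9: -6+35=29 d=21 *, l++
l=2 r=9: -3+35=32 d=18 *, l++
l=3 r=9: -2+35=33 d=17 *, l++
l=4 r=9: -1+35=34 d=16 *, l++
l=5 r=9: 13+35=48 d=2 *, l++
l=6 r=9: 25+35=60 d=10, r--
l=6 r=8: 25+34=59 d=9, r--

l=6, r=7, best |Δ|=2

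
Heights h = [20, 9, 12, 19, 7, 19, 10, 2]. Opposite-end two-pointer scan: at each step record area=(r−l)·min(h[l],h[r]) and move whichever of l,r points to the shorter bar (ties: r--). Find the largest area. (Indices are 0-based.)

max area = 95

l=0 r=7: min(20,2)*7=14 best=14 *, r--
l=0 r=6: min(20,10)*6=60 best=60 *, r--
l=0 r=5: min(20,19)*5=95 best=95 *, r--
l=0 r=4: min(20,7)*4=28 best=95, r--
l=0 r=3: min(20,19)*3=57 best=95, r--
l=0 r=2: min(20,12)*2=24 best=95, r--
l=0 r=1: min(20,9)*1=9 best=95, r--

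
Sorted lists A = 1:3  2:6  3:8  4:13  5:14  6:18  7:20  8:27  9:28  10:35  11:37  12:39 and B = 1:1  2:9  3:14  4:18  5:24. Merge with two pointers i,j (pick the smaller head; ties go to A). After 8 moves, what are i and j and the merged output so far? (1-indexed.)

i=1 j=1: A[i]=3>B[j]=1 take 1, j++
i=1 j=2: A[i]=3<=B[j]=9 take 3, i++
i=2 j=2: A[i]=6<=B[j]=9 take 6, i++
i=3 j=2: A[i]=8<=B[j]=9 take 8, i++
i=4 j=2: A[i]=13>B[j]=9 take 9, j++
i=4 j=3: A[i]=13<=B[j]=14 take 13, i++
i=5 j=3: A[i]=14<=B[j]=14 take 14, i++
i=6 j=3: A[i]=18>B[j]=14 take 14, j++

i=6, j=4, merged so far=[1, 3, 6, 8, 9, 13, 14, 14]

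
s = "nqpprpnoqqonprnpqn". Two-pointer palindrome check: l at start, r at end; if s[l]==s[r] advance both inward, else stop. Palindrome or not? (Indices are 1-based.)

not a palindrome (mismatch at 4,15)

l=1 r=18: 'n'=='n', l++,r--
l=2 r=17: 'q'=='q', l++,r--
l=3 r=16: 'p'=='p', l++,r--
l=4 r=15: 'p'!='n', stop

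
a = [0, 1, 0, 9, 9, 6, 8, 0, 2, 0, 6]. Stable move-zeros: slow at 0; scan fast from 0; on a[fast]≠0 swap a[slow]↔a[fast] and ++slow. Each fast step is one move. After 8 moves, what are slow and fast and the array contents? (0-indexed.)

slow=5, fast=8, a=[1, 9, 9, 6, 8, 0, 0, 0, 2, 0, 6]

(s=0,f=0) a[fast]=0 → fast++
(s=0,f=1) a[fast]=1≠0 swap→a[0]=1 → slow++,fast++
(s=1,f=2) a[fast]=0 → fast++
(s=1,f=3) a[fast]=9≠0 swap→a[1]=9 → slow++,fast++
(s=2,f=4) a[fast]=9≠0 swap→a[2]=9 → slow++,fast++
(s=3,f=5) a[fast]=6≠0 swap→a[3]=6 → slow++,fast++
(s=4,f=6) a[fast]=8≠0 swap→a[4]=8 → slow++,fast++
(s=5,f=7) a[fast]=0 → fast++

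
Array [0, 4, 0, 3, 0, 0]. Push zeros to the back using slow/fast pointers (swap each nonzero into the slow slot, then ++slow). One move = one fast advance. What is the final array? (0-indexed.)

[4, 3, 0, 0, 0, 0]

(s=0,f=0) a[fast]=0 → fast++
(s=0,f=1) a[fast]=4≠0 swap→a[0]=4 → slow++,fast++
(s=1,f=2) a[fast]=0 → fast++
(s=1,f=3) a[fast]=3≠0 swap→a[1]=3 → slow++,fast++
(s=2,f=4) a[fast]=0 → fast++
(s=2,f=5) a[fast]=0 → fast++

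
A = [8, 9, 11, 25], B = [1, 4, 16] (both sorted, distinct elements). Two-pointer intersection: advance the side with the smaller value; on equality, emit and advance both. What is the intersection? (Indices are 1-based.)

i=1 j=1: 8>1, j++
i=1 j=2: 8>4, j++
i=1 j=3: 8<16, i++
i=2 j=3: 9<16, i++
i=3 j=3: 11<16, i++
i=4 j=3: 25>16, j++

intersection = []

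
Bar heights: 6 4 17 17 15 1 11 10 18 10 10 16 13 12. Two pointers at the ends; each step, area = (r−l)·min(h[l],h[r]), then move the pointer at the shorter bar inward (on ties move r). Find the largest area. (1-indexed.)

[1,14] min(6,12)*13=78 best=78 * → l++
[2,14] min(4,12)*12=48 best=78 → l++
[3,14] min(17,12)*11=132 best=132 * → r--
[3,13] min(17,13)*10=130 best=132 → r--
[3,12] min(17,16)*9=144 best=144 * → r--
[3,11] min(17,10)*8=80 best=144 → r--
[3,10] min(17,10)*7=70 best=144 → r--
[3,9] min(17,18)*6=102 best=144 → l++
[4,9] min(17,18)*5=85 best=144 → l++
[5,9] min(15,18)*4=60 best=144 → l++
[6,9] min(1,18)*3=3 best=144 → l++
[7,9] min(11,18)*2=22 best=144 → l++
[8,9] min(10,18)*1=10 best=144 → l++

max area = 144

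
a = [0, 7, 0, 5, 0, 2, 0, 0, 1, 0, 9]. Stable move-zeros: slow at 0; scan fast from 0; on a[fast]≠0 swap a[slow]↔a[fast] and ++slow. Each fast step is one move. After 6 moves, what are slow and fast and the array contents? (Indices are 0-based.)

(s=0,f=0) a[fast]=0 → fast++
(s=0,f=1) a[fast]=7≠0 swap→a[0]=7 → slow++,fast++
(s=1,f=2) a[fast]=0 → fast++
(s=1,f=3) a[fast]=5≠0 swap→a[1]=5 → slow++,fast++
(s=2,f=4) a[fast]=0 → fast++
(s=2,f=5) a[fast]=2≠0 swap→a[2]=2 → slow++,fast++

slow=3, fast=6, a=[7, 5, 2, 0, 0, 0, 0, 0, 1, 0, 9]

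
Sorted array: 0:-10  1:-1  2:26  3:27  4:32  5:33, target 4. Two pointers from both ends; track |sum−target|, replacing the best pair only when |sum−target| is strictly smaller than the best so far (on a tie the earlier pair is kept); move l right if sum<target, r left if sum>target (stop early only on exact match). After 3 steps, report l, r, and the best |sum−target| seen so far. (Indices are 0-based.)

l=0, r=2, best |Δ|=13

[0,5] -10+33=23 d=19 * → r--
[0,4] -10+32=22 d=18 * → r--
[0,3] -10+27=17 d=13 * → r--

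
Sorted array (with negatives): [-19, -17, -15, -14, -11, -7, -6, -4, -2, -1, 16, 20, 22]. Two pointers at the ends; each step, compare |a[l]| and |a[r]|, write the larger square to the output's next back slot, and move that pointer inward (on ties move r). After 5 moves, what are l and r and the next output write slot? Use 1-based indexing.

l=3, r=10, next write slot=8

l=1 r=13: |-19|<=|22| out[13]=484, r--
l=1 r=12: |-19|<=|20| out[12]=400, r--
l=1 r=11: |-19|>|16| out[11]=361, l++
l=2 r=11: |-17|>|16| out[10]=289, l++
l=3 r=11: |-15|<=|16| out[9]=256, r--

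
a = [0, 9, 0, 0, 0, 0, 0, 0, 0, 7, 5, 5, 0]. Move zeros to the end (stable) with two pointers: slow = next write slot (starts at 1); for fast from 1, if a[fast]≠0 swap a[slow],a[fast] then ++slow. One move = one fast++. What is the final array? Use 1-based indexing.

slow=1 fast=1: a[fast]=0, fast++
slow=1 fast=2: a[fast]=9≠0 swap→a[1]=9, slow++,fast++
slow=2 fast=3: a[fast]=0, fast++
slow=2 fast=4: a[fast]=0, fast++
slow=2 fast=5: a[fast]=0, fast++
slow=2 fast=6: a[fast]=0, fast++
slow=2 fast=7: a[fast]=0, fast++
slow=2 fast=8: a[fast]=0, fast++
slow=2 fast=9: a[fast]=0, fast++
slow=2 fast=10: a[fast]=7≠0 swap→a[2]=7, slow++,fast++
slow=3 fast=11: a[fast]=5≠0 swap→a[3]=5, slow++,fast++
slow=4 fast=12: a[fast]=5≠0 swap→a[4]=5, slow++,fast++
slow=5 fast=13: a[fast]=0, fast++

[9, 7, 5, 5, 0, 0, 0, 0, 0, 0, 0, 0, 0]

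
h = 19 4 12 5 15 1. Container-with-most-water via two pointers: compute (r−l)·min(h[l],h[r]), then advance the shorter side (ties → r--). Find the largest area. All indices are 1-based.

l=1 r=6: min(19,1)*5=5 best=5 *, r--
l=1 r=5: min(19,15)*4=60 best=60 *, r--
l=1 r=4: min(19,5)*3=15 best=60, r--
l=1 r=3: min(19,12)*2=24 best=60, r--
l=1 r=2: min(19,4)*1=4 best=60, r--

max area = 60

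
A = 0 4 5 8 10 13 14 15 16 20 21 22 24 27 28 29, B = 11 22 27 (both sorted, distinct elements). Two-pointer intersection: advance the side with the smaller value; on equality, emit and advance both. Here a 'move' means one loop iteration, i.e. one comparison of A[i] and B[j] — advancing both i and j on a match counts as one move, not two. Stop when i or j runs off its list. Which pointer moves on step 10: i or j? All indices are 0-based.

i=0 j=0: 0<11, i++
i=1 j=0: 4<11, i++
i=2 j=0: 5<11, i++
i=3 j=0: 8<11, i++
i=4 j=0: 10<11, i++
i=5 j=0: 13>11, j++
i=5 j=1: 13<22, i++
i=6 j=1: 14<22, i++
i=7 j=1: 15<22, i++
i=8 j=1: 16<22, i++

i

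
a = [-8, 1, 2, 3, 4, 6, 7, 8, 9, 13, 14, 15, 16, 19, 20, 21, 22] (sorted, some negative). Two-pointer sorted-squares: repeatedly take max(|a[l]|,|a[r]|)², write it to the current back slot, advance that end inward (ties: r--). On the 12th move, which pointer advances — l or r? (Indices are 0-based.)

r

[0,16] |-8|<=|22| out[16]=484 → r--
[0,15] |-8|<=|21| out[15]=441 → r--
[0,14] |-8|<=|20| out[14]=400 → r--
[0,13] |-8|<=|19| out[13]=361 → r--
[0,12] |-8|<=|16| out[12]=256 → r--
[0,11] |-8|<=|15| out[11]=225 → r--
[0,10] |-8|<=|14| out[10]=196 → r--
[0,9] |-8|<=|13| out[9]=169 → r--
[0,8] |-8|<=|9| out[8]=81 → r--
[0,7] |-8|<=|8| out[7]=64 → r--
[0,6] |-8|>|7| out[6]=64 → l++
[1,6] |1|<=|7| out[5]=49 → r--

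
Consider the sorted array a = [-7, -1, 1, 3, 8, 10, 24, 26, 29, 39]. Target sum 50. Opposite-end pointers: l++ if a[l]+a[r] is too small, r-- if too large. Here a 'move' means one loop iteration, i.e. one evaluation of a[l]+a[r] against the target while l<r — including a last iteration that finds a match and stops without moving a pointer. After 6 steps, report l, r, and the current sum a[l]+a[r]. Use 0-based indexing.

l=6, r=9, sum=63

l=0 r=9: -7+39=32 <50, l++
l=1 r=9: -1+39=38 <50, l++
l=2 r=9: 1+39=40 <50, l++
l=3 r=9: 3+39=42 <50, l++
l=4 r=9: 8+39=47 <50, l++
l=5 r=9: 10+39=49 <50, l++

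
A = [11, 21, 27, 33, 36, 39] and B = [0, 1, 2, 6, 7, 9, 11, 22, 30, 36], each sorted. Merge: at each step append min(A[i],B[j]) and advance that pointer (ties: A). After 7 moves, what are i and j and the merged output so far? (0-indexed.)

i=1, j=6, merged so far=[0, 1, 2, 6, 7, 9, 11]

[i=0,j=0] A[i]=11>B[j]=0 take 0 → j++
[i=0,j=1] A[i]=11>B[j]=1 take 1 → j++
[i=0,j=2] A[i]=11>B[j]=2 take 2 → j++
[i=0,j=3] A[i]=11>B[j]=6 take 6 → j++
[i=0,j=4] A[i]=11>B[j]=7 take 7 → j++
[i=0,j=5] A[i]=11>B[j]=9 take 9 → j++
[i=0,j=6] A[i]=11<=B[j]=11 take 11 → i++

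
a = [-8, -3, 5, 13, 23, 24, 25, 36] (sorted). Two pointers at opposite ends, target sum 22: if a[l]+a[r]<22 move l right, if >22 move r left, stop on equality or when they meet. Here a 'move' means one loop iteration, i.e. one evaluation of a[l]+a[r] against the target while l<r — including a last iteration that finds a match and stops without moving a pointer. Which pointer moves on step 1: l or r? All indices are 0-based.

r

[0,7] -8+36=28 >22 → r--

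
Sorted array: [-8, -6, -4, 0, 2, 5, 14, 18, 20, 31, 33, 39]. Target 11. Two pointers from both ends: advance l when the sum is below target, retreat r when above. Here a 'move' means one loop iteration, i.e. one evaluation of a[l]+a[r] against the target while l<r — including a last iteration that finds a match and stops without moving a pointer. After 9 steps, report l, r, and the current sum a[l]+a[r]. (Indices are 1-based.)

l=4, r=6, sum=5

l=1 r=12: -8+39=31 >11, r--
l=1 r=11: -8+33=25 >11, r--
l=1 r=10: -8+31=23 >11, r--
l=1 r=9: -8+20=12 >11, r--
l=1 r=8: -8+18=10 <11, l++
l=2 r=8: -6+18=12 >11, r--
l=2 r=7: -6+14=8 <11, l++
l=3 r=7: -4+14=10 <11, l++
l=4 r=7: 0+14=14 >11, r--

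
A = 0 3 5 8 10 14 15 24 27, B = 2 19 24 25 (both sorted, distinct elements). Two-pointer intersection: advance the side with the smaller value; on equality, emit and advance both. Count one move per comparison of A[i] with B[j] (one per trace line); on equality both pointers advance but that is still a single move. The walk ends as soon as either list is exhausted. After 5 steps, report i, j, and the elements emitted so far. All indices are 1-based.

i=5, j=2, emitted=[]

[i=1,j=1] 0<2 → i++
[i=2,j=1] 3>2 → j++
[i=2,j=2] 3<19 → i++
[i=3,j=2] 5<19 → i++
[i=4,j=2] 8<19 → i++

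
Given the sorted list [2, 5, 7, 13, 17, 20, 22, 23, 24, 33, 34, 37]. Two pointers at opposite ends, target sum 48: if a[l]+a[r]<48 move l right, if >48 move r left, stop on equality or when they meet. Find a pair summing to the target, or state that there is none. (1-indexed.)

no pair

l=1 r=12: 2+37=39 <48, l++
l=2 r=12: 5+37=42 <48, l++
l=3 r=12: 7+37=44 <48, l++
l=4 r=12: 13+37=50 >48, r--
l=4 r=11: 13+34=47 <48, l++
l=5 r=11: 17+34=51 >48, r--
l=5 r=10: 17+33=50 >48, r--
l=5 r=9: 17+24=41 <48, l++
l=6 r=9: 20+24=44 <48, l++
l=7 r=9: 22+24=46 <48, l++
l=8 r=9: 23+24=47 <48, l++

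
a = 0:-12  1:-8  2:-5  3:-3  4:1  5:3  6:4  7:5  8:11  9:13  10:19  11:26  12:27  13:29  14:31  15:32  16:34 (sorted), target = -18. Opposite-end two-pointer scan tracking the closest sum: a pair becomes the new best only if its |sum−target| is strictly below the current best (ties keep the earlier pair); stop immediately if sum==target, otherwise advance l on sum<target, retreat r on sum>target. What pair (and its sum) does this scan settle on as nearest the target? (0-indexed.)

pair (-12, -5) with sum -17 (|Δ|=1)

l=0 r=16: -12+34=22 d=40 *, r--
l=0 r=15: -12+32=20 d=38 *, r--
l=0 r=14: -12+31=19 d=37 *, r--
l=0 r=13: -12+29=17 d=35 *, r--
l=0 r=12: -12+27=15 d=33 *, r--
l=0 r=11: -12+26=14 d=32 *, r--
l=0 r=10: -12+19=7 d=25 *, r--
l=0 r=9: -12+13=1 d=19 *, r--
l=0 r=8: -12+11=-1 d=17 *, r--
l=0 r=7: -12+5=-7 d=11 *, r--
l=0 r=6: -12+4=-8 d=10 *, r--
l=0 r=5: -12+3=-9 d=9 *, r--
l=0 r=4: -12+1=-11 d=7 *, r--
l=0 r=3: -12+-3=-15 d=3 *, r--
l=0 r=2: -12+-5=-17 d=1 *, r--
l=0 r=1: -12+-8=-20 d=2, l++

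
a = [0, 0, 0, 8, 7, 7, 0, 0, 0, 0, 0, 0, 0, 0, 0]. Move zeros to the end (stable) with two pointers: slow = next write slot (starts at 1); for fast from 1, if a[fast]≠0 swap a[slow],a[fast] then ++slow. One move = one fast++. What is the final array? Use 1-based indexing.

[8, 7, 7, 0, 0, 0, 0, 0, 0, 0, 0, 0, 0, 0, 0]

slow=1 fast=1: a[fast]=0, fast++
slow=1 fast=2: a[fast]=0, fast++
slow=1 fast=3: a[fast]=0, fast++
slow=1 fast=4: a[fast]=8≠0 swap→a[1]=8, slow++,fast++
slow=2 fast=5: a[fast]=7≠0 swap→a[2]=7, slow++,fast++
slow=3 fast=6: a[fast]=7≠0 swap→a[3]=7, slow++,fast++
slow=4 fast=7: a[fast]=0, fast++
slow=4 fast=8: a[fast]=0, fast++
slow=4 fast=9: a[fast]=0, fast++
slow=4 fast=10: a[fast]=0, fast++
slow=4 fast=11: a[fast]=0, fast++
slow=4 fast=12: a[fast]=0, fast++
slow=4 fast=13: a[fast]=0, fast++
slow=4 fast=14: a[fast]=0, fast++
slow=4 fast=15: a[fast]=0, fast++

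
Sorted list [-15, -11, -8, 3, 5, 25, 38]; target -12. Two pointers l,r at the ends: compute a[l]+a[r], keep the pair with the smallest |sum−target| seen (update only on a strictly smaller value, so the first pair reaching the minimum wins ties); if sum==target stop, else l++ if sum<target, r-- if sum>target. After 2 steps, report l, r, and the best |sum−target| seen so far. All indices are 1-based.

l=1 r=7: -15+38=23 d=35 *, r--
l=1 r=6: -15+25=10 d=22 *, r--

l=1, r=5, best |Δ|=22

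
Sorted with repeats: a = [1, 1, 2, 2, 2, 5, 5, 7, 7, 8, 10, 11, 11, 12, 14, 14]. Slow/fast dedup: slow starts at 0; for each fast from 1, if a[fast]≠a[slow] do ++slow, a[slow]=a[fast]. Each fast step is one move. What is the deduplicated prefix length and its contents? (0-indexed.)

length 9; prefix = [1, 2, 5, 7, 8, 10, 11, 12, 14]

slow=0 fast=1: a[fast]=1=a[slow] dup, fast++
slow=0 fast=2: a[fast]=2≠a[slow]=1 write a[1]=2, slow++,fast++
slow=1 fast=3: a[fast]=2=a[slow] dup, fast++
slow=1 fast=4: a[fast]=2=a[slow] dup, fast++
slow=1 fast=5: a[fast]=5≠a[slow]=2 write a[2]=5, slow++,fast++
slow=2 fast=6: a[fast]=5=a[slow] dup, fast++
slow=2 fast=7: a[fast]=7≠a[slow]=5 write a[3]=7, slow++,fast++
slow=3 fast=8: a[fast]=7=a[slow] dup, fast++
slow=3 fast=9: a[fast]=8≠a[slow]=7 write a[4]=8, slow++,fast++
slow=4 fast=10: a[fast]=10≠a[slow]=8 write a[5]=10, slow++,fast++
slow=5 fast=11: a[fast]=11≠a[slow]=10 write a[6]=11, slow++,fast++
slow=6 fast=12: a[fast]=11=a[slow] dup, fast++
slow=6 fast=13: a[fast]=12≠a[slow]=11 write a[7]=12, slow++,fast++
slow=7 fast=14: a[fast]=14≠a[slow]=12 write a[8]=14, slow++,fast++
slow=8 fast=15: a[fast]=14=a[slow] dup, fast++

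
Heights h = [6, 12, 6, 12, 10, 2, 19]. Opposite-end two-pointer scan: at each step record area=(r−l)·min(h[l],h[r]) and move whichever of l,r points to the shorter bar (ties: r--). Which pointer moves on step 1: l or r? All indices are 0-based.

l

[0,6] min(6,19)*6=36 best=36 * → l++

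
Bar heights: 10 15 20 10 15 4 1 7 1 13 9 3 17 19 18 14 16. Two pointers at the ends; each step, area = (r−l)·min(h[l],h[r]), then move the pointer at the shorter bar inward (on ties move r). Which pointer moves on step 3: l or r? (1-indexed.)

l=1 r=17: min(10,16)*16=160 best=160 *, l++
l=2 r=17: min(15,16)*15=225 best=225 *, l++
l=3 r=17: min(20,16)*14=224 best=225, r--

r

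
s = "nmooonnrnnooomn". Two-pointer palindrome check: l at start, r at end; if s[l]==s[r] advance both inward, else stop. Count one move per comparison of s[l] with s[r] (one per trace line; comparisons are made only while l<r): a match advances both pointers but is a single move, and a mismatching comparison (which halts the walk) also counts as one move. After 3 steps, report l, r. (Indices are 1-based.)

[1,15] 'n'=='n' → l++,r--
[2,14] 'm'=='m' → l++,r--
[3,13] 'o'=='o' → l++,r--

l=4, r=12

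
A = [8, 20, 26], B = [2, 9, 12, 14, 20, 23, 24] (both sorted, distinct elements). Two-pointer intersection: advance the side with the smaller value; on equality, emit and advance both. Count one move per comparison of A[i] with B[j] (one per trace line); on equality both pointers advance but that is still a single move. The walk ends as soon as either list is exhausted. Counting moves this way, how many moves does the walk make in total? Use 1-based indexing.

i=1 j=1: 8>2, j++
i=1 j=2: 8<9, i++
i=2 j=2: 20>9, j++
i=2 j=3: 20>12, j++
i=2 j=4: 20>14, j++
i=2 j=5: 20==20 emit, i++,j++
i=3 j=6: 26>23, j++
i=3 j=7: 26>24, j++

8 moves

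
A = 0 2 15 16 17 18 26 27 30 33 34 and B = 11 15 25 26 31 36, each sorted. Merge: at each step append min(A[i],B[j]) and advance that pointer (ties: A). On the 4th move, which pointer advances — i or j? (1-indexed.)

i

i=1 j=1: A[i]=0<=B[j]=11 take 0, i++
i=2 j=1: A[i]=2<=B[j]=11 take 2, i++
i=3 j=1: A[i]=15>B[j]=11 take 11, j++
i=3 j=2: A[i]=15<=B[j]=15 take 15, i++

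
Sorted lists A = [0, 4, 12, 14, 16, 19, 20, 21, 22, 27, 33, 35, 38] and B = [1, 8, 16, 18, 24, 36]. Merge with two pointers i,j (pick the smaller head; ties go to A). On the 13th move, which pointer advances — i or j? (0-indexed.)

[i=0,j=0] A[i]=0<=B[j]=1 take 0 → i++
[i=1,j=0] A[i]=4>B[j]=1 take 1 → j++
[i=1,j=1] A[i]=4<=B[j]=8 take 4 → i++
[i=2,j=1] A[i]=12>B[j]=8 take 8 → j++
[i=2,j=2] A[i]=12<=B[j]=16 take 12 → i++
[i=3,j=2] A[i]=14<=B[j]=16 take 14 → i++
[i=4,j=2] A[i]=16<=B[j]=16 take 16 → i++
[i=5,j=2] A[i]=19>B[j]=16 take 16 → j++
[i=5,j=3] A[i]=19>B[j]=18 take 18 → j++
[i=5,j=4] A[i]=19<=B[j]=24 take 19 → i++
[i=6,j=4] A[i]=20<=B[j]=24 take 20 → i++
[i=7,j=4] A[i]=21<=B[j]=24 take 21 → i++
[i=8,j=4] A[i]=22<=B[j]=24 take 22 → i++

i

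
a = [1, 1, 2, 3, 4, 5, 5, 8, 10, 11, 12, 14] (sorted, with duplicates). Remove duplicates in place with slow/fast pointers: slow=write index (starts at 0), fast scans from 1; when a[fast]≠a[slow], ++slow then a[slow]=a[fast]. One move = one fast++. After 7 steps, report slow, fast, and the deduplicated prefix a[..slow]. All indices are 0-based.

(s=0,f=1) a[fast]=1=a[slow] dup → fast++
(s=0,f=2) a[fast]=2≠a[slow]=1 write a[1]=2 → slow++,fast++
(s=1,f=3) a[fast]=3≠a[slow]=2 write a[2]=3 → slow++,fast++
(s=2,f=4) a[fast]=4≠a[slow]=3 write a[3]=4 → slow++,fast++
(s=3,f=5) a[fast]=5≠a[slow]=4 write a[4]=5 → slow++,fast++
(s=4,f=6) a[fast]=5=a[slow] dup → fast++
(s=4,f=7) a[fast]=8≠a[slow]=5 write a[5]=8 → slow++,fast++

slow=5, fast=8, prefix=[1, 2, 3, 4, 5, 8]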